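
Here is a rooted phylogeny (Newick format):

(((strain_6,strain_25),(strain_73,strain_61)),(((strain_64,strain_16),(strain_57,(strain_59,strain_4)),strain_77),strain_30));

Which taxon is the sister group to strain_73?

strain_73 attaches to the tree at the node subtending (strain_73,strain_61).
The other lineage descending from that same node — the sister group — is the single tip strain_61.

strain_61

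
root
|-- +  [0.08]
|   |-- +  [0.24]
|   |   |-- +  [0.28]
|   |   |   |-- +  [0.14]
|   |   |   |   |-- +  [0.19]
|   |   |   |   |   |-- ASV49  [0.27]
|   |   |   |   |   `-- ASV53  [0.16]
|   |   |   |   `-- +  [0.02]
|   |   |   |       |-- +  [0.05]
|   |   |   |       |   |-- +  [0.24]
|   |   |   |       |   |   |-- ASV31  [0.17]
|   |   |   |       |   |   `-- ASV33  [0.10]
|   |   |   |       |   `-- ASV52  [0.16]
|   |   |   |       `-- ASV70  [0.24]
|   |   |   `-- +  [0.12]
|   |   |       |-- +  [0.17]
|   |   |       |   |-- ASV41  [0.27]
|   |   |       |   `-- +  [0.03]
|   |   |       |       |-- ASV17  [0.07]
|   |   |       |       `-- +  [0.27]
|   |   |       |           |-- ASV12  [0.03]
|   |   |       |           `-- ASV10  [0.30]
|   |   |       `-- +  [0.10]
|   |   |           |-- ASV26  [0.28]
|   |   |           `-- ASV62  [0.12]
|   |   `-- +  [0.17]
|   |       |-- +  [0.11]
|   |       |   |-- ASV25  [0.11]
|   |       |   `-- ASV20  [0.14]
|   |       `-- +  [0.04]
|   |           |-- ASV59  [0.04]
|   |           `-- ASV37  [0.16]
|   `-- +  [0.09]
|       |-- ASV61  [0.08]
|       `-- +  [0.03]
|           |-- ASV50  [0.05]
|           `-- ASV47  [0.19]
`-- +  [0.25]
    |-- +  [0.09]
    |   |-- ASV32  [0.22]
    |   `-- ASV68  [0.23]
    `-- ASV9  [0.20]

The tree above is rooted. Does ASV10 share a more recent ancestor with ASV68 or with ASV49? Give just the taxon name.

ASV49

The MRCA of ASV10 and ASV49 subtends (((ASV49,ASV53),(((ASV31,ASV33),ASV52),ASV70)),((ASV41,(ASV17,(ASV12,ASV10))),(ASV26,ASV62))) (12 taxa).
The MRCA of ASV10 and ASV68 is the root, subtending the entire tree (22 taxa).
The first is nested inside the second, so ASV10 shares a more recent common ancestor with ASV49.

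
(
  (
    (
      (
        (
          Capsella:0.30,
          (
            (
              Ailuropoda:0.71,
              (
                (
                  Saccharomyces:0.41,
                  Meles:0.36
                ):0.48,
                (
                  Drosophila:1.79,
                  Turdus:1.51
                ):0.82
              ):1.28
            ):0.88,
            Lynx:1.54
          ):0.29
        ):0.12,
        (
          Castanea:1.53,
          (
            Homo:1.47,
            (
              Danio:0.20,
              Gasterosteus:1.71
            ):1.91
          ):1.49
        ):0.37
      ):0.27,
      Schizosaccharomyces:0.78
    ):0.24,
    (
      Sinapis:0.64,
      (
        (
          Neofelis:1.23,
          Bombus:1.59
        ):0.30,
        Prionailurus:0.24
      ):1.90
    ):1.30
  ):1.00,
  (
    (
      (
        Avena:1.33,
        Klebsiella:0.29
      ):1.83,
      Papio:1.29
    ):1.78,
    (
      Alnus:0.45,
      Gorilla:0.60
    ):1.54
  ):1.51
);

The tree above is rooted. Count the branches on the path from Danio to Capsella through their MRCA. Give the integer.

The MRCA of Danio and Capsella is the node subtending ((Capsella,((Ailuropoda,((Saccharomyces,Meles),(Drosophila,Turdus))),Lynx)),(Castanea,(Homo,(Danio,Gasterosteus)))).
From Danio up to that node: 4 branches. From Capsella up to the same node: 2 branches. Total: 4 + 2 = 6.

6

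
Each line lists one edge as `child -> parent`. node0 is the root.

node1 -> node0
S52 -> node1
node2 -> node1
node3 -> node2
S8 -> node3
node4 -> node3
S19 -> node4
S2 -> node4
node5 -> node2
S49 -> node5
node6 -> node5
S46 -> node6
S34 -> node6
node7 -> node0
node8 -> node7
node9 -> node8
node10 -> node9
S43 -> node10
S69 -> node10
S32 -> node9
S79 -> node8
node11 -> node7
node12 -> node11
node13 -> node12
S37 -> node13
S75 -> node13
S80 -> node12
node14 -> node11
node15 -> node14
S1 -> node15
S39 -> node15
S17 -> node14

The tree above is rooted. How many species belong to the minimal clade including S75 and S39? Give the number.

The MRCA of S75 and S39 is the node subtending (((S37,S75),S80),((S1,S39),S17)).
That clade contains 6 terminal taxa: S1, S17, S37, S39, S75, S80.

6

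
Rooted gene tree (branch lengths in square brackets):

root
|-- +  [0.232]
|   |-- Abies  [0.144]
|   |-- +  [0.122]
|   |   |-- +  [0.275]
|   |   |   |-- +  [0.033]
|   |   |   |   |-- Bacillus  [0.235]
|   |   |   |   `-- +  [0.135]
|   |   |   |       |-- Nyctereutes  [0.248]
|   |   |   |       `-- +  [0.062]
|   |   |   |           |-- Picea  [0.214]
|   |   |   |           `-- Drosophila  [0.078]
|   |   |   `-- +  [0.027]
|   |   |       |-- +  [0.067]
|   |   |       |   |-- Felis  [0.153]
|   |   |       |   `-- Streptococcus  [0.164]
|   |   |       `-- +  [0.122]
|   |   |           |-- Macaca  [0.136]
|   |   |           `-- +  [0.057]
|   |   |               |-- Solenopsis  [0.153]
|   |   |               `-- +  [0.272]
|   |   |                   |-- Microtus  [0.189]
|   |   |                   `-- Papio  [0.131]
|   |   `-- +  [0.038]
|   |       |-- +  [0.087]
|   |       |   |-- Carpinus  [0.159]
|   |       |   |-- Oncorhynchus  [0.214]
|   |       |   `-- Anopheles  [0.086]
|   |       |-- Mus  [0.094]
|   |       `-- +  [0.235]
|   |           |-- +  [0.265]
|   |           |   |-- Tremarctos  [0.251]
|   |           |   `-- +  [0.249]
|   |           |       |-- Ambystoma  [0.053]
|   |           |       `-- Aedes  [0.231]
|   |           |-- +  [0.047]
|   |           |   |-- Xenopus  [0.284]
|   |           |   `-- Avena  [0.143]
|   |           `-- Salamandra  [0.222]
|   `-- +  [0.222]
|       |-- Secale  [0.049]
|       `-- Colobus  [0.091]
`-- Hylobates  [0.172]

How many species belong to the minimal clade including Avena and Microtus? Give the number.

The MRCA of Avena and Microtus is the node subtending (((Bacillus,(Nyctereutes,(Picea,Drosophila))),((Felis,Streptococcus),(Macaca,(Solenopsis,(Microtus,Papio))))),((Carpinus,Oncorhynchus,Anopheles),Mus,((Tremarctos,(Ambystoma,Aedes)),(Xenopus,Avena),Salamandra))).
That clade contains 20 terminal taxa: Aedes, Ambystoma, Anopheles, Avena, Bacillus, Carpinus, Drosophila, Felis, Macaca, Microtus, Mus, Nyctereutes, Oncorhynchus, Papio, Picea, Salamandra, Solenopsis, Streptococcus, Tremarctos, Xenopus.

20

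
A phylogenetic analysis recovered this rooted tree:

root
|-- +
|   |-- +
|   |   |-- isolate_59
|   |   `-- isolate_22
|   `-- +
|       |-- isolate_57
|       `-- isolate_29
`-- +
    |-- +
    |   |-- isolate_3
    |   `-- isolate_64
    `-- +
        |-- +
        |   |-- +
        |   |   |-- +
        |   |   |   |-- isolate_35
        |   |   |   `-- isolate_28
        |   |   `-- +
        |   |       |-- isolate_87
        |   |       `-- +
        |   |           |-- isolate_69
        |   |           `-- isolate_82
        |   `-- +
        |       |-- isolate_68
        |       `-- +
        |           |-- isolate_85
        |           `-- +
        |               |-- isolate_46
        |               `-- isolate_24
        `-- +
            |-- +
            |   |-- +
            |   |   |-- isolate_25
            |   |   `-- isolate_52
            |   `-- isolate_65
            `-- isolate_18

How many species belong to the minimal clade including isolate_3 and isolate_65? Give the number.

The MRCA of isolate_3 and isolate_65 is the node subtending ((isolate_3,isolate_64),((((isolate_35,isolate_28),(isolate_87,(isolate_69,isolate_82))),(isolate_68,(isolate_85,(isolate_46,isolate_24)))),(((isolate_25,isolate_52),isolate_65),isolate_18))).
That clade contains 15 terminal taxa: isolate_18, isolate_24, isolate_25, isolate_28, isolate_3, isolate_35, isolate_46, isolate_52, isolate_64, isolate_65, isolate_68, isolate_69, isolate_82, isolate_85, isolate_87.

15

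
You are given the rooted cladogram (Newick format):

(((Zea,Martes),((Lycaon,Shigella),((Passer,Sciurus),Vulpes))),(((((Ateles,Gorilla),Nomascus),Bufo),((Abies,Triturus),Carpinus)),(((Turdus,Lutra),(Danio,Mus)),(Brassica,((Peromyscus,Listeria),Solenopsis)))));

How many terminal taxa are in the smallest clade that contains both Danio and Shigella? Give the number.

The MRCA of Danio and Shigella is the root, so the clade is the entire tree.
That clade contains 22 terminal taxa: Abies, Ateles, Brassica, Bufo, Carpinus, Danio, Gorilla, Listeria, Lutra, Lycaon, Martes, Mus, Nomascus, Passer, Peromyscus, Sciurus, Shigella, Solenopsis, Triturus, Turdus, Vulpes, Zea.

22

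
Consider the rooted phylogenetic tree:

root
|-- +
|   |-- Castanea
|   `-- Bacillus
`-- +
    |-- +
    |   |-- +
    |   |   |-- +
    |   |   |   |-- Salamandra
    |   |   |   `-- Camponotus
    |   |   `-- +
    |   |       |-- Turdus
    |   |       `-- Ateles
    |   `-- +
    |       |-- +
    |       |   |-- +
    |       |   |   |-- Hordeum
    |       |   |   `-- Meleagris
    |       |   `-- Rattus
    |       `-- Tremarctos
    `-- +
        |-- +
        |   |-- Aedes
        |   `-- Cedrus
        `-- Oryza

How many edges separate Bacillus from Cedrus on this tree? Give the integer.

6

The MRCA of Bacillus and Cedrus is the root of the tree.
From Bacillus up to that node: 2 branches. From Cedrus up to the same node: 4 branches. Total: 2 + 4 = 6.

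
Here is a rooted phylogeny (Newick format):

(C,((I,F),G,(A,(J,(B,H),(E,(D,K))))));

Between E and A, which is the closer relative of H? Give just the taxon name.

The MRCA of H and E subtends (J,(B,H),(E,(D,K))) (6 taxa).
The MRCA of H and A subtends (A,(J,(B,H),(E,(D,K)))) (7 taxa).
The first is nested inside the second, so H shares a more recent common ancestor with E.

E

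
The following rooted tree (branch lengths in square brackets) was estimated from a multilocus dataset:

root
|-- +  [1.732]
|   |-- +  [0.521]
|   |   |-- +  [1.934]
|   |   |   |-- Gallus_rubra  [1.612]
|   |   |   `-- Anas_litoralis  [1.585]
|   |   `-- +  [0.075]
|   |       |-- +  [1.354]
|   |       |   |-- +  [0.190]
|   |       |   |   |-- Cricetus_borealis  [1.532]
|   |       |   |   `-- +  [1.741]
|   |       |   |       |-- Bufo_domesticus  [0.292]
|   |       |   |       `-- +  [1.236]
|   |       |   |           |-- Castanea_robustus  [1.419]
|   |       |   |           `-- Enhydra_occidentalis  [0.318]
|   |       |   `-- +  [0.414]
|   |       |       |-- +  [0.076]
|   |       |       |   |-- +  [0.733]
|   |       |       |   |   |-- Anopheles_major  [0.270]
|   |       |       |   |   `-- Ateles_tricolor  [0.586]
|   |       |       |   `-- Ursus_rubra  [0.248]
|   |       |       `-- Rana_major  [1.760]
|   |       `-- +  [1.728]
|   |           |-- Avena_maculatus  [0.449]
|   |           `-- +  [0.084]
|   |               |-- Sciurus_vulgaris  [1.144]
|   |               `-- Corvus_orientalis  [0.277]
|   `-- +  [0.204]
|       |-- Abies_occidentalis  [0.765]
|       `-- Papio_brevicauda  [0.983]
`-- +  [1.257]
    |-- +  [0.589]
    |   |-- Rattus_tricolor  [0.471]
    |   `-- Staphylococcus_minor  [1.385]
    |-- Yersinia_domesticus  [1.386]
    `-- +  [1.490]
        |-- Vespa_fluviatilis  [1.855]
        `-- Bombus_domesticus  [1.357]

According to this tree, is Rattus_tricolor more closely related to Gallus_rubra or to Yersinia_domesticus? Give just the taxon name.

Yersinia_domesticus

The MRCA of Rattus_tricolor and Yersinia_domesticus subtends ((Rattus_tricolor,Staphylococcus_minor),Yersinia_domesticus,(Vespa_fluviatilis,Bombus_domesticus)) (5 taxa).
The MRCA of Rattus_tricolor and Gallus_rubra is the root, subtending the entire tree (20 taxa).
The first is nested inside the second, so Rattus_tricolor shares a more recent common ancestor with Yersinia_domesticus.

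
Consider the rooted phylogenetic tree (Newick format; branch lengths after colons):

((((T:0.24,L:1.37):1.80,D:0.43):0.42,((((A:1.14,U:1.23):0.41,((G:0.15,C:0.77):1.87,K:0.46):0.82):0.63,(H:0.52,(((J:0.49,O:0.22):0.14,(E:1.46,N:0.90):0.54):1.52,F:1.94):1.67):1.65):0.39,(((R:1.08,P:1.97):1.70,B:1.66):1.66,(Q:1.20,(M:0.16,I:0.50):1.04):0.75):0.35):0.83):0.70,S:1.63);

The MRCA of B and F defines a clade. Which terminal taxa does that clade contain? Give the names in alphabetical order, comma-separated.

A, B, C, E, F, G, H, I, J, K, M, N, O, P, Q, R, U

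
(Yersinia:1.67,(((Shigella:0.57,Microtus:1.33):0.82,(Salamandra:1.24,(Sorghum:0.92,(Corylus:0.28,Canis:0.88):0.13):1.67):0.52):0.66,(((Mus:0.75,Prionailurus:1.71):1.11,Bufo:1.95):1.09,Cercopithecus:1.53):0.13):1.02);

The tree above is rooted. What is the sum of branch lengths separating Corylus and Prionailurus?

7.30

The path runs Corylus → … → MRCA → … → Prionailurus; the MRCA is the node subtending (((Shigella,Microtus),(Salamandra,(Sorghum,(Corylus,Canis)))),(((Mus,Prionailurus),Bufo),Cercopithecus)).
Branch lengths along that path: 0.28 + 0.13 + 1.67 + 0.52 + 0.66 + 0.13 + 1.09 + 1.11 + 1.71 = 7.30.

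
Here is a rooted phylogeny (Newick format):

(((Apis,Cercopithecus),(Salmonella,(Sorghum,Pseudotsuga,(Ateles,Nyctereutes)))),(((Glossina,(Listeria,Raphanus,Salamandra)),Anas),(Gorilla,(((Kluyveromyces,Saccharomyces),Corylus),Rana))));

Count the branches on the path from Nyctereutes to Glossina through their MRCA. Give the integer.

9

The MRCA of Nyctereutes and Glossina is the root of the tree.
From Nyctereutes up to that node: 5 branches. From Glossina up to the same node: 4 branches. Total: 5 + 4 = 9.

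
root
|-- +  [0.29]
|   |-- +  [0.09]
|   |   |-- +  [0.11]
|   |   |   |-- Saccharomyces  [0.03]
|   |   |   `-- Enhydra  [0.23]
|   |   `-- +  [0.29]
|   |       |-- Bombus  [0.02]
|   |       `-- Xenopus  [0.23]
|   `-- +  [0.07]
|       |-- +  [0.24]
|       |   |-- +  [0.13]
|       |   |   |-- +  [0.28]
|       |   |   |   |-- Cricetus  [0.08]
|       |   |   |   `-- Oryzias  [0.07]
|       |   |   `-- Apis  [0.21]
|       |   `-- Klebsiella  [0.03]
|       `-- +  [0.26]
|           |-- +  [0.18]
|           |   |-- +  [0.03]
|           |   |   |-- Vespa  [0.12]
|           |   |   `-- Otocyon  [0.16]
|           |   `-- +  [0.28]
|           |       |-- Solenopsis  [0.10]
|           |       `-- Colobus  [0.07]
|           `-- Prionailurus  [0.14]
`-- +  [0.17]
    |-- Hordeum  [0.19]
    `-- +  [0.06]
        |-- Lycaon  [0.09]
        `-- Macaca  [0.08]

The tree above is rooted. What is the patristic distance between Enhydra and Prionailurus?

0.90

The path runs Enhydra → … → MRCA → … → Prionailurus; the MRCA is the node subtending (((Saccharomyces,Enhydra),(Bombus,Xenopus)),((((Cricetus,Oryzias),Apis),Klebsiella),(((Vespa,Otocyon),(Solenopsis,Colobus)),Prionailurus))).
Branch lengths along that path: 0.23 + 0.11 + 0.09 + 0.07 + 0.26 + 0.14 = 0.90.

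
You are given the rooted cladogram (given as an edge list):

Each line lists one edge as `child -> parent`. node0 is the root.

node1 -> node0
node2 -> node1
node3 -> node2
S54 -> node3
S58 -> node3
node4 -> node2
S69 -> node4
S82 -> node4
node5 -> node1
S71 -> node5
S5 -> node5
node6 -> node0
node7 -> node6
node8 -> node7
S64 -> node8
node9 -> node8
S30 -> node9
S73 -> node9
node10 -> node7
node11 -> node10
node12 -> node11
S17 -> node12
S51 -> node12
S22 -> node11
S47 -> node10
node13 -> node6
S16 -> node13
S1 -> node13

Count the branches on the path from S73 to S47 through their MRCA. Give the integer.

The MRCA of S73 and S47 is the node subtending ((S64,(S30,S73)),(((S17,S51),S22),S47)).
From S73 up to that node: 3 branches. From S47 up to the same node: 2 branches. Total: 3 + 2 = 5.

5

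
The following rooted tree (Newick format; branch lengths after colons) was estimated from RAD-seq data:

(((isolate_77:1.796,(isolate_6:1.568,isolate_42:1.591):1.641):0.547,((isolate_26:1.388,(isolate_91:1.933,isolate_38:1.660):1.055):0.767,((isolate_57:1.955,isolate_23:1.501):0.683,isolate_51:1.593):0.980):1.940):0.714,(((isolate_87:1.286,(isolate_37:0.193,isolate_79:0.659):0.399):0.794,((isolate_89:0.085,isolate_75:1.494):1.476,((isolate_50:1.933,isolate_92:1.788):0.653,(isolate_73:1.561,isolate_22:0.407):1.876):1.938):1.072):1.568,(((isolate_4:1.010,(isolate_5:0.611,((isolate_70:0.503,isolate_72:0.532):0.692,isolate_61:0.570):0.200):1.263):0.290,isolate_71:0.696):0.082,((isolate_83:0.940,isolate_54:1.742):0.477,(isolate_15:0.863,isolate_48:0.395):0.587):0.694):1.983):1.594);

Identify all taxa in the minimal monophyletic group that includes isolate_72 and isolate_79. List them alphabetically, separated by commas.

isolate_15, isolate_22, isolate_37, isolate_4, isolate_48, isolate_5, isolate_50, isolate_54, isolate_61, isolate_70, isolate_71, isolate_72, isolate_73, isolate_75, isolate_79, isolate_83, isolate_87, isolate_89, isolate_92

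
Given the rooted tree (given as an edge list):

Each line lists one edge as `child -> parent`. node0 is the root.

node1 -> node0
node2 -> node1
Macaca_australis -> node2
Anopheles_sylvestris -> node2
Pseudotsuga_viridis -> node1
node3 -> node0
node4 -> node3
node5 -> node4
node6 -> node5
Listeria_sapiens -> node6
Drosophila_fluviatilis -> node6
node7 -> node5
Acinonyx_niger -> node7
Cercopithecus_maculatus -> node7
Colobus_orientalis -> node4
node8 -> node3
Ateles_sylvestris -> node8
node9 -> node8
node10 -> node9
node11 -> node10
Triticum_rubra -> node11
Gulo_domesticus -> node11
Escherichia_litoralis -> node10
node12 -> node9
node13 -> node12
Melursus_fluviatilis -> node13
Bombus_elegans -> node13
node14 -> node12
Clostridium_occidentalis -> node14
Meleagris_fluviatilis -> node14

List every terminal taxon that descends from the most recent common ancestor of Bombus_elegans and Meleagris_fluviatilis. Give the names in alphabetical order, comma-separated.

Bombus_elegans, Clostridium_occidentalis, Meleagris_fluviatilis, Melursus_fluviatilis

Tracing Bombus_elegans: it sits inside (Melursus_fluviatilis,Bombus_elegans).
Tracing Meleagris_fluviatilis: it sits inside (Clostridium_occidentalis,Meleagris_fluviatilis).
The smallest clade enclosing both is ((Melursus_fluviatilis,Bombus_elegans),(Clostridium_occidentalis,Meleagris_fluviatilis)); the answer is its 4 terminal taxa in alphabetical order.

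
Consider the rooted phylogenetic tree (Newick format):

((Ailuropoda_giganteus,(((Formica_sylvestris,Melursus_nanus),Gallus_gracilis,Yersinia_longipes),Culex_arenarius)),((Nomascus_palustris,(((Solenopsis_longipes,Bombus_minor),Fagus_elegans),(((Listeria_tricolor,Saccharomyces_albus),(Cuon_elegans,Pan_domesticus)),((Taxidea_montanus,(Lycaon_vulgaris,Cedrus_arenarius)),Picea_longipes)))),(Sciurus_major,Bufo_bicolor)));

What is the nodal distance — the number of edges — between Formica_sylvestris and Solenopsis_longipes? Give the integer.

The MRCA of Formica_sylvestris and Solenopsis_longipes is the root of the tree.
From Formica_sylvestris up to that node: 5 branches. From Solenopsis_longipes up to the same node: 6 branches. Total: 5 + 6 = 11.

11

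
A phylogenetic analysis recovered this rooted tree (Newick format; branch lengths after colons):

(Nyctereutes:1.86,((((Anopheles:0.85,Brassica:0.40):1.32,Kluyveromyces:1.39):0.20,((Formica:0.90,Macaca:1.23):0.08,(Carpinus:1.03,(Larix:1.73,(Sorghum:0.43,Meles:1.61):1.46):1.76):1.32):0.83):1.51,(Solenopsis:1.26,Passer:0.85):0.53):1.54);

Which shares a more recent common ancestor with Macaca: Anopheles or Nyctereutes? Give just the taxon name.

Anopheles

The MRCA of Macaca and Anopheles subtends (((Anopheles,Brassica),Kluyveromyces),((Formica,Macaca),(Carpinus,(Larix,(Sorghum,Meles))))) (9 taxa).
The MRCA of Macaca and Nyctereutes is the root, subtending the entire tree (12 taxa).
The first is nested inside the second, so Macaca shares a more recent common ancestor with Anopheles.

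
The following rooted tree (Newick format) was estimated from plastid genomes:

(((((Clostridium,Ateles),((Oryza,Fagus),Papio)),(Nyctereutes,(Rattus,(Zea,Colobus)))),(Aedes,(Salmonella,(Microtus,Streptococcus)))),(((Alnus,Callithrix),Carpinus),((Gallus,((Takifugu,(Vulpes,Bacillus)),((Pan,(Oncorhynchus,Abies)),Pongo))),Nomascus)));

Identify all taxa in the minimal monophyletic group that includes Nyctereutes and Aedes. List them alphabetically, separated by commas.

Aedes, Ateles, Clostridium, Colobus, Fagus, Microtus, Nyctereutes, Oryza, Papio, Rattus, Salmonella, Streptococcus, Zea

Tracing Nyctereutes: it sits inside (Nyctereutes,(Rattus,(Zea,Colobus))).
Tracing Aedes: it sits inside (Aedes,(Salmonella,(Microtus,Streptococcus))).
The smallest clade enclosing both is ((((Clostridium,Ateles),((Oryza,Fagus),Papio)),(Nyctereutes,(Rattus,(Zea,Colobus)))),(Aedes,(Salmonella,(Microtus,Streptococcus)))); the answer is its 13 terminal taxa in alphabetical order.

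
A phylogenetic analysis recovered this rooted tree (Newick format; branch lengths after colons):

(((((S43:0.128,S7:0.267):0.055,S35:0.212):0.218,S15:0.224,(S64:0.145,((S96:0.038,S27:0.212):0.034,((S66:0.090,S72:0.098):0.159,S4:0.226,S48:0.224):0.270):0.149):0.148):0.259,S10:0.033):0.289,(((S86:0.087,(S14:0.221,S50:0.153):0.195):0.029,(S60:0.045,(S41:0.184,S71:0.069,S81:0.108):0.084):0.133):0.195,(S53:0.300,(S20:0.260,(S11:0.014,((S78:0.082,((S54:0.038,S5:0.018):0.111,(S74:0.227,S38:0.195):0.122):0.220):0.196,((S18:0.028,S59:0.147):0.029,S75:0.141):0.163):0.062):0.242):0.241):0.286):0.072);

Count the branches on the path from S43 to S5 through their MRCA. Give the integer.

14

The MRCA of S43 and S5 is the root of the tree.
From S43 up to that node: 5 branches. From S5 up to the same node: 9 branches. Total: 5 + 9 = 14.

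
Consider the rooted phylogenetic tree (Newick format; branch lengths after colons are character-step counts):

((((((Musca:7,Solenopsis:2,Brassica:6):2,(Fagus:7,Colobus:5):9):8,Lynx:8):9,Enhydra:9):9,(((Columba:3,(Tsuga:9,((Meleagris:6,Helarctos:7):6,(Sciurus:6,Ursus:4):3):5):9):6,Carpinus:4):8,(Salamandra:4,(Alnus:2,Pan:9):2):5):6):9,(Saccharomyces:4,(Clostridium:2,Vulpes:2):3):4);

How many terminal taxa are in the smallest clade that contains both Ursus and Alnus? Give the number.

10

The MRCA of Ursus and Alnus is the node subtending (((Columba,(Tsuga,((Meleagris,Helarctos),(Sciurus,Ursus)))),Carpinus),(Salamandra,(Alnus,Pan))).
That clade contains 10 terminal taxa: Alnus, Carpinus, Columba, Helarctos, Meleagris, Pan, Salamandra, Sciurus, Tsuga, Ursus.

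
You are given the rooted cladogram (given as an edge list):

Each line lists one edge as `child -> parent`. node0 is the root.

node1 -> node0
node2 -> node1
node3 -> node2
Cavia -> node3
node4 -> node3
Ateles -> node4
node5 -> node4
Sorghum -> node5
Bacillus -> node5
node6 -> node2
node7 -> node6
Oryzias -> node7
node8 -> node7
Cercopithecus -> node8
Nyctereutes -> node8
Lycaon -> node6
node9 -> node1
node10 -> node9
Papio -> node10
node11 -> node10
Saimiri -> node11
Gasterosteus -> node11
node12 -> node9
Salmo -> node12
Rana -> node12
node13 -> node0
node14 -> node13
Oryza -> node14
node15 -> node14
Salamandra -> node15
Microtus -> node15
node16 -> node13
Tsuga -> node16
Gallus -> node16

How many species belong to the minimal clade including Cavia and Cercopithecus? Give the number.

8

The MRCA of Cavia and Cercopithecus is the node subtending ((Cavia,(Ateles,(Sorghum,Bacillus))),((Oryzias,(Cercopithecus,Nyctereutes)),Lycaon)).
That clade contains 8 terminal taxa: Ateles, Bacillus, Cavia, Cercopithecus, Lycaon, Nyctereutes, Oryzias, Sorghum.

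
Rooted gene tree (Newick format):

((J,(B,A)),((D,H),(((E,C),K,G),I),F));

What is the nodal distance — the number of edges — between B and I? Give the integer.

The MRCA of B and I is the root of the tree.
From B up to that node: 3 branches. From I up to the same node: 3 branches. Total: 3 + 3 = 6.

6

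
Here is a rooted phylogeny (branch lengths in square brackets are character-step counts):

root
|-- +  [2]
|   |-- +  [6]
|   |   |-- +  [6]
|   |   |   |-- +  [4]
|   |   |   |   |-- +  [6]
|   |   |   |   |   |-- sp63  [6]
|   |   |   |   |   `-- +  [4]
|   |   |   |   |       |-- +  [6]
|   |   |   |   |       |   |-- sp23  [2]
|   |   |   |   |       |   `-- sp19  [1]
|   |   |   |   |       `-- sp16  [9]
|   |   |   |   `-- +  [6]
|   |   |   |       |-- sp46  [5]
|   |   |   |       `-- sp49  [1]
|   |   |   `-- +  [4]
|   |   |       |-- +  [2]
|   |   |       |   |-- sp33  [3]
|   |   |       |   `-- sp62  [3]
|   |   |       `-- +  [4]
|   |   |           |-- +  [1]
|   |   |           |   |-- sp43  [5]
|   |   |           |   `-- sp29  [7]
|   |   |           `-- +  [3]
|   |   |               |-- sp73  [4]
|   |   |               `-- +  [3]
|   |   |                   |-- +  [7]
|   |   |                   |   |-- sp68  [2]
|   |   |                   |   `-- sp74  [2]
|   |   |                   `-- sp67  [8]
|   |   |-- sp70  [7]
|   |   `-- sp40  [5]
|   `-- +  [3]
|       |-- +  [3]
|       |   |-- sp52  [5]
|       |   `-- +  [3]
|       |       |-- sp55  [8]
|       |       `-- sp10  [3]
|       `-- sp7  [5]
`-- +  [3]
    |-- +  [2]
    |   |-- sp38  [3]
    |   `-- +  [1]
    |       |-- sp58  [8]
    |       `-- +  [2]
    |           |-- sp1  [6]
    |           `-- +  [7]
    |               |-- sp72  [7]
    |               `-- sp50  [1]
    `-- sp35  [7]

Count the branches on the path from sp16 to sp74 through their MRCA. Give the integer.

The MRCA of sp16 and sp74 is the node subtending (((sp63,((sp23,sp19),sp16)),(sp46,sp49)),((sp33,sp62),((sp43,sp29),(sp73,((sp68,sp74),sp67))))).
From sp16 up to that node: 4 branches. From sp74 up to the same node: 6 branches. Total: 4 + 6 = 10.

10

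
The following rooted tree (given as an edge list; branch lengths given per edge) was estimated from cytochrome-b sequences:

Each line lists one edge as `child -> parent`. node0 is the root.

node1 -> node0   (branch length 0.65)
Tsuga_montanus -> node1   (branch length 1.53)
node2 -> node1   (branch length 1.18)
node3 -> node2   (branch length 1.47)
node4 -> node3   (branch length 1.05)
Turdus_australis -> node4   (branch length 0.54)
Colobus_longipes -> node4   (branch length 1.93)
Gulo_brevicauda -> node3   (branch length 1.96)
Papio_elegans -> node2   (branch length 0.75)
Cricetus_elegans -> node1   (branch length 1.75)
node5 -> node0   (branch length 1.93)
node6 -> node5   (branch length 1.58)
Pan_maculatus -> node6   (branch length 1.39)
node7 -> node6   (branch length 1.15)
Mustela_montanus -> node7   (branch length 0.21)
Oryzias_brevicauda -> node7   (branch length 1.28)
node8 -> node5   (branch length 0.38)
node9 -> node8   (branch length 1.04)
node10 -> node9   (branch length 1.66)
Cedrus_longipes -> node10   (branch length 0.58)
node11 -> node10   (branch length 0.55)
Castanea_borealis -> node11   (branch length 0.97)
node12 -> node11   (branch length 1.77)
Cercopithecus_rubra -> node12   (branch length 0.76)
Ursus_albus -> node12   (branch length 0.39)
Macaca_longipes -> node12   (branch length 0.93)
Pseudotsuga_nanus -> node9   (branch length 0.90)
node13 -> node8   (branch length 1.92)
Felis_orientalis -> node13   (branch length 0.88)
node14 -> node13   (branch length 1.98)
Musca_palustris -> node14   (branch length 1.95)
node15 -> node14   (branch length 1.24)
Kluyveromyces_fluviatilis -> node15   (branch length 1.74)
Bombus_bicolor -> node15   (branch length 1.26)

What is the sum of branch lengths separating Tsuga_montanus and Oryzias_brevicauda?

8.12

The path runs Tsuga_montanus → … → MRCA → … → Oryzias_brevicauda; the MRCA is the root of the tree.
Branch lengths along that path: 1.53 + 0.65 + 1.93 + 1.58 + 1.15 + 1.28 = 8.12.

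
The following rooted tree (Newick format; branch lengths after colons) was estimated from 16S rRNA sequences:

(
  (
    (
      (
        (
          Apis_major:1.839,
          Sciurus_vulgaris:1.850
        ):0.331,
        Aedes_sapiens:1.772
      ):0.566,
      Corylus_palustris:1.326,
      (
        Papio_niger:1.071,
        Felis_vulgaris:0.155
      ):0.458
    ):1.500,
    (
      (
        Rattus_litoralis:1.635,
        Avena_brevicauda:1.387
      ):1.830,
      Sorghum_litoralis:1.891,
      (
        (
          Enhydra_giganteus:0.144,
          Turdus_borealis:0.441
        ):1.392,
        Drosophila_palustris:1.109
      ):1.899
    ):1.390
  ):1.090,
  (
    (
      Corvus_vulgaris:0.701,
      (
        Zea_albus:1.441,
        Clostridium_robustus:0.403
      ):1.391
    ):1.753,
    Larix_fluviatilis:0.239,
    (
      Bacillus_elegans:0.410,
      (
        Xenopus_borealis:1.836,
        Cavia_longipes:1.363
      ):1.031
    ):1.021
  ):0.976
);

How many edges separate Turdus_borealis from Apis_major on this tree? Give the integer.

8

The MRCA of Turdus_borealis and Apis_major is the node subtending ((((Apis_major,Sciurus_vulgaris),Aedes_sapiens),Corylus_palustris,(Papio_niger,Felis_vulgaris)),((Rattus_litoralis,Avena_brevicauda),Sorghum_litoralis,((Enhydra_giganteus,Turdus_borealis),Drosophila_palustris))).
From Turdus_borealis up to that node: 4 branches. From Apis_major up to the same node: 4 branches. Total: 4 + 4 = 8.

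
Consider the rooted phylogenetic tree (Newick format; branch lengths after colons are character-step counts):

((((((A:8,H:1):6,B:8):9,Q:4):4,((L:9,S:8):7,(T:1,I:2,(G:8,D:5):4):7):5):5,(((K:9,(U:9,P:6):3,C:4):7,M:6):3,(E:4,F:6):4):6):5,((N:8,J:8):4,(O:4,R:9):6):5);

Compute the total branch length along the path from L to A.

48

The path runs L → … → MRCA → … → A; the MRCA is the node subtending ((((A,H),B),Q),((L,S),(T,I,(G,D)))).
Branch lengths along that path: 9 + 7 + 5 + 4 + 9 + 6 + 8 = 48.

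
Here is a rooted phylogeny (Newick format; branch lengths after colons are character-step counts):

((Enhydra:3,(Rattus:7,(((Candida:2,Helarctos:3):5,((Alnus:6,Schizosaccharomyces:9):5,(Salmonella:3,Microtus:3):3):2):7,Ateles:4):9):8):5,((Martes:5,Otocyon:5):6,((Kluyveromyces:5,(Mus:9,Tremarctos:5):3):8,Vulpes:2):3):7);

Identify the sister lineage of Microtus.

Microtus attaches to the tree at the node subtending (Salmonella,Microtus).
The other lineage descending from that same node — the sister group — is the single tip Salmonella.

Salmonella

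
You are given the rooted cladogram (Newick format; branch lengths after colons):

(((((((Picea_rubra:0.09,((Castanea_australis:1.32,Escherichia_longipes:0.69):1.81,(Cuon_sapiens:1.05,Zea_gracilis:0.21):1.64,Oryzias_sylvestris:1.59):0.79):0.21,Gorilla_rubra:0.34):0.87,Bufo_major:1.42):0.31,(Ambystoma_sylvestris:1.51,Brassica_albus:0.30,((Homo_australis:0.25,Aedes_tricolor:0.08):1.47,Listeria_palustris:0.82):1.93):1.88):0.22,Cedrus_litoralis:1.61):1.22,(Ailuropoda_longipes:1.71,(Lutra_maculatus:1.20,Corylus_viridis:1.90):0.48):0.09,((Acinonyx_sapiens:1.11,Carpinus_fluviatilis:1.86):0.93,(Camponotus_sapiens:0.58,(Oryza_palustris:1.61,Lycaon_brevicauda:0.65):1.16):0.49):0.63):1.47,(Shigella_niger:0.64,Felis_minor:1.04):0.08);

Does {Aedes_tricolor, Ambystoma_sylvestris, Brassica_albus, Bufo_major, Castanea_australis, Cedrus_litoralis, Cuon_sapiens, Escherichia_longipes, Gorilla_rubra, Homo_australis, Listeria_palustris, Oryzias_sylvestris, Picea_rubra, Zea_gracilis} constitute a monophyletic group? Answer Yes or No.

Yes

The most recent common ancestor of these taxa subtends (((((Picea_rubra,((Castanea_australis,Escherichia_longipes),(Cuon_sapiens,Zea_gracilis),Oryzias_sylvestris)),Gorilla_rubra),Bufo_major),(Ambystoma_sylvestris,Brassica_albus,((Homo_australis,Aedes_tricolor),Listeria_palustris))),Cedrus_litoralis).
That clade has exactly 14 tips — every listed taxon and nothing else — so the group is monophyletic.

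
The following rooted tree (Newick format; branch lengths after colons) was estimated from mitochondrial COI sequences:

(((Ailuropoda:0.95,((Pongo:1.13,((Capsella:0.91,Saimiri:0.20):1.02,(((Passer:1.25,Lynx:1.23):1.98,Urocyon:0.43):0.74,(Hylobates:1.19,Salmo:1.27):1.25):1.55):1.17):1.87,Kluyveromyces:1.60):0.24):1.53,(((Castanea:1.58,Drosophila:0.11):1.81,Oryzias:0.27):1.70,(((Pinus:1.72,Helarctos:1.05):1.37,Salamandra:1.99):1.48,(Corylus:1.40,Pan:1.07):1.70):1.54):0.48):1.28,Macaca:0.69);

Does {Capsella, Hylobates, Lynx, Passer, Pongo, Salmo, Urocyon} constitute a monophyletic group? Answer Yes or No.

The MRCA of the listed taxa subtends (Pongo,((Capsella,Saimiri),(((Passer,Lynx),Urocyon),(Hylobates,Salmo)))).
That clade also contains Saimiri, which is not in the proposed group, so the group is not monophyletic.

No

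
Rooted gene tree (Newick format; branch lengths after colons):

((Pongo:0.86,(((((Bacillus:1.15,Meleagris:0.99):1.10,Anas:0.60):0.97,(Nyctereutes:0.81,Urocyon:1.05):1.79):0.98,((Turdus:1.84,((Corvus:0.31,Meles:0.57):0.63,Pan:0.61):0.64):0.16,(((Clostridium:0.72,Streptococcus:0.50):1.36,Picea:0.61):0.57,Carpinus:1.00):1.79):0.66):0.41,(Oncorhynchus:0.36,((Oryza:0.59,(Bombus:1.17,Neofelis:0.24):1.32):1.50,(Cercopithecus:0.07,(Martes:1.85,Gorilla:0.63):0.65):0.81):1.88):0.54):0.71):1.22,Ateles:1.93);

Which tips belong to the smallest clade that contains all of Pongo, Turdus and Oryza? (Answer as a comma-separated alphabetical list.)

Tracing Pongo: it sits inside (Pongo,(((((Bacillus,Meleagris),Anas),(Nyctereutes,Urocyon)),((Turdus,((Corvus,Meles),Pan)),(((Clostridium,Streptococcus),Picea),Carpinus))),(Oncorhynchus,((Oryza,(Bombus,Neofelis)),(Cercopithecus,(Martes,Gorilla)))))).
Tracing Turdus: it sits inside (Turdus,((Corvus,Meles),Pan)).
Tracing Oryza: it sits inside (Oryza,(Bombus,Neofelis)).
The smallest clade enclosing all 3 is (Pongo,(((((Bacillus,Meleagris),Anas),(Nyctereutes,Urocyon)),((Turdus,((Corvus,Meles),Pan)),(((Clostridium,Streptococcus),Picea),Carpinus))),(Oncorhynchus,((Oryza,(Bombus,Neofelis)),(Cercopithecus,(Martes,Gorilla)))))); the answer is its 21 terminal taxa in alphabetical order.

Anas, Bacillus, Bombus, Carpinus, Cercopithecus, Clostridium, Corvus, Gorilla, Martes, Meleagris, Meles, Neofelis, Nyctereutes, Oncorhynchus, Oryza, Pan, Picea, Pongo, Streptococcus, Turdus, Urocyon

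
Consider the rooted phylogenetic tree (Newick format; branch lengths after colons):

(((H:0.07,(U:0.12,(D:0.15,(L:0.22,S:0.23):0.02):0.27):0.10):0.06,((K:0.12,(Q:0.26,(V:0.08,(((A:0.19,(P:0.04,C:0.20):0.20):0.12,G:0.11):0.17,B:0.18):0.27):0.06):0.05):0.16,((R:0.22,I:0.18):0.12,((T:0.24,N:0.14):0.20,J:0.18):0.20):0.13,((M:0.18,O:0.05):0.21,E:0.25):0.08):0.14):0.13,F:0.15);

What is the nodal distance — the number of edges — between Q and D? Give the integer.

The MRCA of Q and D is the node subtending ((H,(U,(D,(L,S)))),((K,(Q,(V,(((A,(P,C)),G),B)))),((R,I),((T,N),J)),((M,O),E))).
From Q up to that node: 4 branches. From D up to the same node: 4 branches. Total: 4 + 4 = 8.

8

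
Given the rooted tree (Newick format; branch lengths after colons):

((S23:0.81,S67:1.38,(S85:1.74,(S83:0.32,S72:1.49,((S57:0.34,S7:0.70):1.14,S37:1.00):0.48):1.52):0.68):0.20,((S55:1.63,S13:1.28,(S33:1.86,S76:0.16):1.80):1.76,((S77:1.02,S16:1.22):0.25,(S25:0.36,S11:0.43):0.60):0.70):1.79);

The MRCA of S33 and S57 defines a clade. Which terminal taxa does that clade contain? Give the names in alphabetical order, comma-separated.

Tracing S33: it sits inside (S33,S76).
Tracing S57: it sits inside (S57,S7).
The smallest clade enclosing both is the whole tree (their MRCA is the root), so the answer is all 16 tips in alphabetical order.

S11, S13, S16, S23, S25, S33, S37, S55, S57, S67, S7, S72, S76, S77, S83, S85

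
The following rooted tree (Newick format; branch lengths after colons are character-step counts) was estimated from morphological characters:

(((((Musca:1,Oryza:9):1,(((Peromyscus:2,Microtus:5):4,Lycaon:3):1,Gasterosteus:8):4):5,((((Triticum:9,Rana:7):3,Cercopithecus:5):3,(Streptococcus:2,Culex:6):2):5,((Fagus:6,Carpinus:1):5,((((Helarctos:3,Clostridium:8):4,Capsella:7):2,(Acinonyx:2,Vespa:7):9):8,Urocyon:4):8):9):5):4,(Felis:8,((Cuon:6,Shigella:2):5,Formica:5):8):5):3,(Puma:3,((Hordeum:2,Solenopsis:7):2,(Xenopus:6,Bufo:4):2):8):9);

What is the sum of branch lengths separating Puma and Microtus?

38

The path runs Puma → … → MRCA → … → Microtus; the MRCA is the root of the tree.
Branch lengths along that path: 3 + 9 + 3 + 4 + 5 + 4 + 1 + 4 + 5 = 38.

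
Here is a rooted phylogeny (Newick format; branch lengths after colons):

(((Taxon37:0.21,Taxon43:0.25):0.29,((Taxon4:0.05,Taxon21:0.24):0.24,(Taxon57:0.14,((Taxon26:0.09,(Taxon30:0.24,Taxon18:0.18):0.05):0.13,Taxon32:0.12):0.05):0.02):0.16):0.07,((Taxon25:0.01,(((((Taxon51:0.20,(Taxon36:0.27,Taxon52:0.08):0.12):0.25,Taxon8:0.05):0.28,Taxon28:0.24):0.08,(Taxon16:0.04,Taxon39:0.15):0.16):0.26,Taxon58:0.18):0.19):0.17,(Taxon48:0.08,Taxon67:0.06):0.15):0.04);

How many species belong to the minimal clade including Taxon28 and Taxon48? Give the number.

The MRCA of Taxon28 and Taxon48 is the node subtending ((Taxon25,(((((Taxon51,(Taxon36,Taxon52)),Taxon8),Taxon28),(Taxon16,Taxon39)),Taxon58)),(Taxon48,Taxon67)).
That clade contains 11 terminal taxa: Taxon16, Taxon25, Taxon28, Taxon36, Taxon39, Taxon48, Taxon51, Taxon52, Taxon58, Taxon67, Taxon8.

11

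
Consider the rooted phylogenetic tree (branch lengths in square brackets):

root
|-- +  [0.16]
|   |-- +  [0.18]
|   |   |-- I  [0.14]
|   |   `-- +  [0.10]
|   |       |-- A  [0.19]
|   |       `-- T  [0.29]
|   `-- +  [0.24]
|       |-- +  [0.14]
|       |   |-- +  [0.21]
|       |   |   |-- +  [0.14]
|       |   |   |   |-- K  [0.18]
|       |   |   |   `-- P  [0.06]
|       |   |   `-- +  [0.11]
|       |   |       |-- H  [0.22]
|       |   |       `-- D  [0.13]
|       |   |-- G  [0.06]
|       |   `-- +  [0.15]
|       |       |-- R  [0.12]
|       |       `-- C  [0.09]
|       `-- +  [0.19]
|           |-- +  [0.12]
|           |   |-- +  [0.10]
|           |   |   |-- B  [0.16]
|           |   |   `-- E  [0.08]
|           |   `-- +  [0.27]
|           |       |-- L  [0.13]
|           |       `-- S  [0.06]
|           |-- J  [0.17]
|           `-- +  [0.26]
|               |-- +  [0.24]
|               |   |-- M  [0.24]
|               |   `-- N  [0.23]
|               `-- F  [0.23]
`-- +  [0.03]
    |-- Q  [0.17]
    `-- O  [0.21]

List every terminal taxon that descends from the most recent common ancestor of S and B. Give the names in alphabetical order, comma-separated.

B, E, L, S

Tracing S: it sits inside (L,S).
Tracing B: it sits inside (B,E).
The smallest clade enclosing both is ((B,E),(L,S)); the answer is its 4 terminal taxa in alphabetical order.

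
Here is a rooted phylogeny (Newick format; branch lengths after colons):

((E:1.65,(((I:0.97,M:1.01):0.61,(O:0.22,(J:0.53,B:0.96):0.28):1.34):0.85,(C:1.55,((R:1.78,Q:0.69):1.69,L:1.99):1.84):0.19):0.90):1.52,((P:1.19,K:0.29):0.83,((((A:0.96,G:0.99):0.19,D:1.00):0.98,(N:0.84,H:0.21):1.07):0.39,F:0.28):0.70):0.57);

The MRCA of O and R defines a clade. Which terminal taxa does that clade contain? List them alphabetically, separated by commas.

B, C, I, J, L, M, O, Q, R

Tracing O: it sits inside (O,(J,B)).
Tracing R: it sits inside (R,Q).
The smallest clade enclosing both is (((I,M),(O,(J,B))),(C,((R,Q),L))); the answer is its 9 terminal taxa in alphabetical order.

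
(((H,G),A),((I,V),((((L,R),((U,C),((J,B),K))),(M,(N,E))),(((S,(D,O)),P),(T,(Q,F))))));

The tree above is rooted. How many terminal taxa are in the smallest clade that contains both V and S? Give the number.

The MRCA of V and S is the node subtending ((I,V),((((L,R),((U,C),((J,B),K))),(M,(N,E))),(((S,(D,O)),P),(T,(Q,F))))).
That clade contains 19 terminal taxa: B, C, D, E, F, I, J, K, L, M, N, O, P, Q, R, S, T, U, V.

19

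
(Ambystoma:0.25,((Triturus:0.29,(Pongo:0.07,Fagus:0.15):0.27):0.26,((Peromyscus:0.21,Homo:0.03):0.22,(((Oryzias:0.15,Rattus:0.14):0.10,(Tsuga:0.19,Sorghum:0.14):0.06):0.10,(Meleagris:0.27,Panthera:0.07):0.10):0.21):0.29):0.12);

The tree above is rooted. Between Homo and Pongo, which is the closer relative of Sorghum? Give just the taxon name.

The MRCA of Sorghum and Homo subtends ((Peromyscus,Homo),(((Oryzias,Rattus),(Tsuga,Sorghum)),(Meleagris,Panthera))) (8 taxa).
The MRCA of Sorghum and Pongo subtends ((Triturus,(Pongo,Fagus)),((Peromyscus,Homo),(((Oryzias,Rattus),(Tsuga,Sorghum)),(Meleagris,Panthera)))) (11 taxa).
The first is nested inside the second, so Sorghum shares a more recent common ancestor with Homo.

Homo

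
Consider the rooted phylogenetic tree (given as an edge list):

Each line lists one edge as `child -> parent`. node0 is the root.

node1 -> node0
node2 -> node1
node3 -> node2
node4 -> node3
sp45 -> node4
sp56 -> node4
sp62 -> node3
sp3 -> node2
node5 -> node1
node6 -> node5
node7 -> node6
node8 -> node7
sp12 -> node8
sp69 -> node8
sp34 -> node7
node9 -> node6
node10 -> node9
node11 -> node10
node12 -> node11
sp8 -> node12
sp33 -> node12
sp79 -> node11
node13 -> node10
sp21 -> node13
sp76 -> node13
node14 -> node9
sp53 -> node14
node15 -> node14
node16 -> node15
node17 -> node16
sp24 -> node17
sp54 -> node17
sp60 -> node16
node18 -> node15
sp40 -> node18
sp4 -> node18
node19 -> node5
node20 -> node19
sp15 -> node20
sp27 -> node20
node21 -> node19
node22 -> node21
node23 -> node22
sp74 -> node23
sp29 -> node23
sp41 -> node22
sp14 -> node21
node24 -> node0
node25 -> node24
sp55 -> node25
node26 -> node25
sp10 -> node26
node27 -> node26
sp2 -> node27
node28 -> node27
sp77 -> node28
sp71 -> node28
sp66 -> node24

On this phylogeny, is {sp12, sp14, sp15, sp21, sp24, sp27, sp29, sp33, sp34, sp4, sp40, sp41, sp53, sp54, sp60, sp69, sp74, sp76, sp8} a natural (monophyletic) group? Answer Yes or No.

The MRCA of the listed taxa subtends ((((sp12,sp69),sp34),((((sp8,sp33),sp79),(sp21,sp76)),(sp53,(((sp24,sp54),sp60),(sp40,sp4))))),((sp15,sp27),(((sp74,sp29),sp41),sp14))).
That clade also contains sp79, which is not in the proposed group, so the group is not monophyletic.

No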